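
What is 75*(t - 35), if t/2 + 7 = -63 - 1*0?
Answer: -13125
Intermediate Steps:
t = -140 (t = -14 + 2*(-63 - 1*0) = -14 + 2*(-63 + 0) = -14 + 2*(-63) = -14 - 126 = -140)
75*(t - 35) = 75*(-140 - 35) = 75*(-175) = -13125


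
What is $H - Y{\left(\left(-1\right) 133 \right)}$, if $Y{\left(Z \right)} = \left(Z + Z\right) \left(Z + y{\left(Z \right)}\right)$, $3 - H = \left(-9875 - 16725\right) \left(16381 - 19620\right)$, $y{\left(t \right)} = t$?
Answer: $-86228153$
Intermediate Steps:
$H = -86157397$ ($H = 3 - \left(-9875 - 16725\right) \left(16381 - 19620\right) = 3 - \left(-26600\right) \left(-3239\right) = 3 - 86157400 = -86157397$)
$Y{\left(Z \right)} = 4 Z^{2}$ ($Y{\left(Z \right)} = \left(Z + Z\right) \left(Z + Z\right) = 2 Z 2 Z = 4 Z^{2}$)
$H - Y{\left(\left(-1\right) 133 \right)} = -86157397 - 4 \left(\left(-1\right) 133\right)^{2} = -86157397 - 4 \left(-133\right)^{2} = -86157397 - 4 \cdot 17689 = -86157397 - 70756 = -86228153$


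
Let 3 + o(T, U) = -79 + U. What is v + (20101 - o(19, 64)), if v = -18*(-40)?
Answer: 20839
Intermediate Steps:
o(T, U) = -82 + U (o(T, U) = -3 + (-79 + U) = -82 + U)
v = 720
v + (20101 - o(19, 64)) = 720 + (20101 - (-82 + 64)) = 720 + (20101 - 1*(-18)) = 720 + (20101 + 18) = 720 + 20119 = 20839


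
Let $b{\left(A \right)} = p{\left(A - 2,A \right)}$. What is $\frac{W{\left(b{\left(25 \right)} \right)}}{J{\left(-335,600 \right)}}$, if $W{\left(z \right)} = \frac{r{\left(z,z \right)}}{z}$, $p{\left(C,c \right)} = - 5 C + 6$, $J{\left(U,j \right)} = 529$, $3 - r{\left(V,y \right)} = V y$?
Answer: $\frac{11878}{57661} \approx 0.206$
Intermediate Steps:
$r{\left(V,y \right)} = 3 - V y$
$p{\left(C,c \right)} = 6 - 5 C$
$b{\left(A \right)} = 16 - 5 A$ ($b{\left(A \right)} = 6 - 5 \left(A - 2\right) = 6 - 5 \left(-2 + A\right) = 6 - \left(-10 + 5 A\right) = 16 - 5 A$)
$W{\left(z \right)} = \frac{3 - z^{2}}{z}$ ($W{\left(z \right)} = \frac{3 - z z}{z} = \frac{3 - z^{2}}{z}$)
$\frac{W{\left(b{\left(25 \right)} \right)}}{J{\left(-335,600 \right)}} = \frac{- (16 - 125) + \frac{3}{16 - 125}}{529} = \left(- (16 - 125) + \frac{3}{16 - 125}\right) \frac{1}{529} = \left(\left(-1\right) \left(-109\right) + \frac{3}{-109}\right) \frac{1}{529} = \left(109 + 3 \left(- \frac{1}{109}\right)\right) \frac{1}{529} = \left(109 - \frac{3}{109}\right) \frac{1}{529} = \frac{11878}{109} \cdot \frac{1}{529} = \frac{11878}{57661}$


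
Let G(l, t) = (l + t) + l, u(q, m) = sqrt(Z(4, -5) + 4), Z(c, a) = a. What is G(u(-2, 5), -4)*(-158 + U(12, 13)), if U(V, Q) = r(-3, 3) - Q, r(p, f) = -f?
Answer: 696 - 348*I ≈ 696.0 - 348.0*I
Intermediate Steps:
u(q, m) = I (u(q, m) = sqrt(-5 + 4) = sqrt(-1) = I)
G(l, t) = t + 2*l
U(V, Q) = -3 - Q (U(V, Q) = -1*3 - Q = -3 - Q)
G(u(-2, 5), -4)*(-158 + U(12, 13)) = (-4 + 2*I)*(-158 + (-3 - 1*13)) = (-4 + 2*I)*(-158 + (-3 - 13)) = (-4 + 2*I)*(-158 - 16) = (-4 + 2*I)*(-174) = 696 - 348*I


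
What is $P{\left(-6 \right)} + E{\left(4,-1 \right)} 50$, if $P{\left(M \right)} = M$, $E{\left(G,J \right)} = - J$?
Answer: $44$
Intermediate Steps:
$P{\left(-6 \right)} + E{\left(4,-1 \right)} 50 = -6 + \left(-1\right) \left(-1\right) 50 = -6 + 1 \cdot 50 = -6 + 50 = 44$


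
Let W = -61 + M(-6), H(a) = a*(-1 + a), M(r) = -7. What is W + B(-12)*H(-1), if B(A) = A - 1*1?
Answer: -94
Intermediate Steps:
B(A) = -1 + A (B(A) = A - 1 = -1 + A)
W = -68 (W = -61 - 7 = -68)
W + B(-12)*H(-1) = -68 + (-1 - 12)*(-(-1 - 1)) = -68 - (-13)*(-2) = -68 - 13*2 = -68 - 26 = -94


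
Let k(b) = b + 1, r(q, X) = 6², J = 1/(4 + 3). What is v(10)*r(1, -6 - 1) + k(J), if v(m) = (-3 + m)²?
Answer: 12356/7 ≈ 1765.1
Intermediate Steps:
J = ⅐ (J = 1/7 = ⅐ ≈ 0.14286)
r(q, X) = 36
k(b) = 1 + b
v(10)*r(1, -6 - 1) + k(J) = (-3 + 10)²*36 + (1 + ⅐) = 7²*36 + 8/7 = 49*36 + 8/7 = 1764 + 8/7 = 12356/7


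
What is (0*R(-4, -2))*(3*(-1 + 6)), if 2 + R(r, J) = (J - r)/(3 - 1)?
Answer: 0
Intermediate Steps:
R(r, J) = -2 + J/2 - r/2 (R(r, J) = -2 + (J - r)/(3 - 1) = -2 + (J - r)/2 = -2 + (J - r)*(½) = -2 + (J/2 - r/2) = -2 + J/2 - r/2)
(0*R(-4, -2))*(3*(-1 + 6)) = (0*(-2 + (½)*(-2) - ½*(-4)))*(3*(-1 + 6)) = (0*(-2 - 1 + 2))*(3*5) = (0*(-1))*15 = 0*15 = 0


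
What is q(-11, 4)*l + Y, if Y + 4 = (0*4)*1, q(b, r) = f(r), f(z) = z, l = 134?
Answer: 532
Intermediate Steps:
q(b, r) = r
Y = -4 (Y = -4 + (0*4)*1 = -4 + 0*1 = -4 + 0 = -4)
q(-11, 4)*l + Y = 4*134 - 4 = 536 - 4 = 532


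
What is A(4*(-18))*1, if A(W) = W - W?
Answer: 0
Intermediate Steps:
A(W) = 0
A(4*(-18))*1 = 0*1 = 0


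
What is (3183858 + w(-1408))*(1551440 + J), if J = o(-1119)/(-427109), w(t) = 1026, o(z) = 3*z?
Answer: 2110412393616768228/427109 ≈ 4.9412e+12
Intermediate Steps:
J = 3357/427109 (J = (3*(-1119))/(-427109) = -3357*(-1/427109) = 3357/427109 ≈ 0.0078598)
(3183858 + w(-1408))*(1551440 + J) = (3183858 + 1026)*(1551440 + 3357/427109) = 3184884*(662633990317/427109) = 2110412393616768228/427109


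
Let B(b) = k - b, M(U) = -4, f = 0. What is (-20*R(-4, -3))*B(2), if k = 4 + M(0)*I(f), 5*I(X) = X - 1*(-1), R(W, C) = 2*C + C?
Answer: 216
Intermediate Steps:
R(W, C) = 3*C
I(X) = 1/5 + X/5 (I(X) = (X - 1*(-1))/5 = (X + 1)/5 = (1 + X)/5 = 1/5 + X/5)
k = 16/5 (k = 4 - 4*(1/5 + (1/5)*0) = 4 - 4*(1/5 + 0) = 4 - 4*1/5 = 4 - 4/5 = 16/5 ≈ 3.2000)
B(b) = 16/5 - b
(-20*R(-4, -3))*B(2) = (-60*(-3))*(16/5 - 1*2) = (-20*(-9))*(16/5 - 2) = 180*(6/5) = 216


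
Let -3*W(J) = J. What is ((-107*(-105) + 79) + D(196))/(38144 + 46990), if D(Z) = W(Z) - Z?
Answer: 16579/127701 ≈ 0.12983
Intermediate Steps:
W(J) = -J/3
D(Z) = -4*Z/3 (D(Z) = -Z/3 - Z = -4*Z/3)
((-107*(-105) + 79) + D(196))/(38144 + 46990) = ((-107*(-105) + 79) - 4/3*196)/(38144 + 46990) = ((11235 + 79) - 784/3)/85134 = (11314 - 784/3)*(1/85134) = (33158/3)*(1/85134) = 16579/127701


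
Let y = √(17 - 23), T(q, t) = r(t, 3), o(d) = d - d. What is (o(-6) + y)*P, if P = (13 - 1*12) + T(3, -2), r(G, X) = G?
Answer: -I*√6 ≈ -2.4495*I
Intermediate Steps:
o(d) = 0
T(q, t) = t
P = -1 (P = (13 - 1*12) - 2 = (13 - 12) - 2 = 1 - 2 = -1)
y = I*√6 (y = √(-6) = I*√6 ≈ 2.4495*I)
(o(-6) + y)*P = (0 + I*√6)*(-1) = (I*√6)*(-1) = -I*√6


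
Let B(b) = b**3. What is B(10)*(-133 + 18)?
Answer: -115000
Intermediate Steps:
B(10)*(-133 + 18) = 10**3*(-133 + 18) = 1000*(-115) = -115000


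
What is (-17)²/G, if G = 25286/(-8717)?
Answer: -2519213/25286 ≈ -99.629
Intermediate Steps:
G = -25286/8717 (G = 25286*(-1/8717) = -25286/8717 ≈ -2.9008)
(-17)²/G = (-17)²/(-25286/8717) = 289*(-8717/25286) = -2519213/25286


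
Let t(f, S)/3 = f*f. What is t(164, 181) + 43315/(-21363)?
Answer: 1723694429/21363 ≈ 80686.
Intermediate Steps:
t(f, S) = 3*f² (t(f, S) = 3*(f*f) = 3*f²)
t(164, 181) + 43315/(-21363) = 3*164² + 43315/(-21363) = 3*26896 + 43315*(-1/21363) = 80688 - 43315/21363 = 1723694429/21363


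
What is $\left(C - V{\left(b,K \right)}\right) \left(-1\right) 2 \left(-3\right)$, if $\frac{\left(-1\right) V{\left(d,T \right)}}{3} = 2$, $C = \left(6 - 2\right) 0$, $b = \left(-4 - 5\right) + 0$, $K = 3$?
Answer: $36$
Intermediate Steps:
$b = -9$ ($b = -9 + 0 = -9$)
$C = 0$ ($C = 4 \cdot 0 = 0$)
$V{\left(d,T \right)} = -6$ ($V{\left(d,T \right)} = \left(-3\right) 2 = -6$)
$\left(C - V{\left(b,K \right)}\right) \left(-1\right) 2 \left(-3\right) = \left(0 - -6\right) \left(-1\right) 2 \left(-3\right) = \left(0 + 6\right) \left(-1\right) \left(-6\right) = 6 \left(-1\right) \left(-6\right) = \left(-6\right) \left(-6\right) = 36$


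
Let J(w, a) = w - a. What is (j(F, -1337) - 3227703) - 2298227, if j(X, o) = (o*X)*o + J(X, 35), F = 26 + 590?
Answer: 1095617155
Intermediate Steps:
F = 616
j(X, o) = -35 + X + X*o**2 (j(X, o) = (o*X)*o + (X - 1*35) = (X*o)*o + (X - 35) = X*o**2 + (-35 + X) = -35 + X + X*o**2)
(j(F, -1337) - 3227703) - 2298227 = ((-35 + 616 + 616*(-1337)**2) - 3227703) - 2298227 = ((-35 + 616 + 616*1787569) - 3227703) - 2298227 = ((-35 + 616 + 1101142504) - 3227703) - 2298227 = (1101143085 - 3227703) - 2298227 = 1097915382 - 2298227 = 1095617155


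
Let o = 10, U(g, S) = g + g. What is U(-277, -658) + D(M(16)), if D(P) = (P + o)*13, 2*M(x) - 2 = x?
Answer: -307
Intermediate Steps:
U(g, S) = 2*g
M(x) = 1 + x/2
D(P) = 130 + 13*P (D(P) = (P + 10)*13 = (10 + P)*13 = 130 + 13*P)
U(-277, -658) + D(M(16)) = 2*(-277) + (130 + 13*(1 + (1/2)*16)) = -554 + (130 + 13*(1 + 8)) = -554 + (130 + 13*9) = -554 + (130 + 117) = -554 + 247 = -307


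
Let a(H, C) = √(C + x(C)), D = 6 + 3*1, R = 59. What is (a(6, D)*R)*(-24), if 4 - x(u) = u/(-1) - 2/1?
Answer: -2832*√6 ≈ -6937.0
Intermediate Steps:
D = 9 (D = 6 + 3 = 9)
x(u) = 6 + u (x(u) = 4 - (u/(-1) - 2/1) = 4 - (u*(-1) - 2*1) = 4 - (-u - 2) = 4 - (-2 - u) = 4 + (2 + u) = 6 + u)
a(H, C) = √(6 + 2*C) (a(H, C) = √(C + (6 + C)) = √(6 + 2*C))
(a(6, D)*R)*(-24) = (√(6 + 2*9)*59)*(-24) = (√(6 + 18)*59)*(-24) = (√24*59)*(-24) = ((2*√6)*59)*(-24) = (118*√6)*(-24) = -2832*√6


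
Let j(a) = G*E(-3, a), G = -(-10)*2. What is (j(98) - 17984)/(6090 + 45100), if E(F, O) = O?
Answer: -8012/25595 ≈ -0.31303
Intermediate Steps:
G = 20 (G = -2*(-10) = 20)
j(a) = 20*a
(j(98) - 17984)/(6090 + 45100) = (20*98 - 17984)/(6090 + 45100) = (1960 - 17984)/51190 = -16024*1/51190 = -8012/25595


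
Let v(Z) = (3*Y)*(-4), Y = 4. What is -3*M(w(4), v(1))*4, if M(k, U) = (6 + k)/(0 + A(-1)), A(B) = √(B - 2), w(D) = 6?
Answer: 48*I*√3 ≈ 83.138*I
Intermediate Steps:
A(B) = √(-2 + B)
v(Z) = -48 (v(Z) = (3*4)*(-4) = 12*(-4) = -48)
M(k, U) = -I*√3*(6 + k)/3 (M(k, U) = (6 + k)/(0 + √(-2 - 1)) = (6 + k)/(0 + √(-3)) = (6 + k)/(0 + I*√3) = (6 + k)/((I*√3)) = (6 + k)*(-I*√3/3) = -I*√3*(6 + k)/3)
-3*M(w(4), v(1))*4 = -I*√3*(-6 - 1*6)*4 = -I*√3*(-6 - 6)*4 = -I*√3*(-12)*4 = -(-12)*I*√3*4 = (12*I*√3)*4 = 48*I*√3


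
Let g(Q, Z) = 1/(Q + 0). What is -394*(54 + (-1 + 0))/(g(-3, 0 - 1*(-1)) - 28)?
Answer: 62646/85 ≈ 737.01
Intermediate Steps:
g(Q, Z) = 1/Q
-394*(54 + (-1 + 0))/(g(-3, 0 - 1*(-1)) - 28) = -394*(54 + (-1 + 0))/(1/(-3) - 28) = -394*(54 - 1)/(-⅓ - 28) = -20882/(-85/3) = -20882*(-3)/85 = -394*(-159/85) = 62646/85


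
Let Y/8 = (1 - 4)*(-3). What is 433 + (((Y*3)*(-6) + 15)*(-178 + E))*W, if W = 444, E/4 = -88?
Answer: 301445353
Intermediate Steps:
Y = 72 (Y = 8*((1 - 4)*(-3)) = 8*(-3*(-3)) = 8*9 = 72)
E = -352 (E = 4*(-88) = -352)
433 + (((Y*3)*(-6) + 15)*(-178 + E))*W = 433 + (((72*3)*(-6) + 15)*(-178 - 352))*444 = 433 + ((216*(-6) + 15)*(-530))*444 = 433 + ((-1296 + 15)*(-530))*444 = 433 - 1281*(-530)*444 = 433 + 678930*444 = 433 + 301444920 = 301445353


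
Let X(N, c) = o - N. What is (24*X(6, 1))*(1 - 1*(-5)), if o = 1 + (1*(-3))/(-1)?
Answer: -288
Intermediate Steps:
o = 4 (o = 1 - 3*(-1) = 1 + 3 = 4)
X(N, c) = 4 - N
(24*X(6, 1))*(1 - 1*(-5)) = (24*(4 - 1*6))*(1 - 1*(-5)) = (24*(4 - 6))*(1 + 5) = (24*(-2))*6 = -48*6 = -288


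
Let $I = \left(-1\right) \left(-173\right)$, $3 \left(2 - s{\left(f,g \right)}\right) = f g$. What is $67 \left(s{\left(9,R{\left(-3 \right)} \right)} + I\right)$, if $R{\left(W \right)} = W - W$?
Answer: $11725$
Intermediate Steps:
$R{\left(W \right)} = 0$
$s{\left(f,g \right)} = 2 - \frac{f g}{3}$
$I = 173$
$67 \left(s{\left(9,R{\left(-3 \right)} \right)} + I\right) = 67 \left(\left(2 - 3 \cdot 0\right) + 173\right) = 67 \left(\left(2 + 0\right) + 173\right) = 67 \left(2 + 173\right) = 67 \cdot 175 = 11725$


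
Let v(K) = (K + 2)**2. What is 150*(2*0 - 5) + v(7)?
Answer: -669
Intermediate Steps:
v(K) = (2 + K)**2
150*(2*0 - 5) + v(7) = 150*(2*0 - 5) + (2 + 7)**2 = 150*(0 - 5) + 9**2 = 150*(-5) + 81 = -750 + 81 = -669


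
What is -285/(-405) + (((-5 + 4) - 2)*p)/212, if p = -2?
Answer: 2095/2862 ≈ 0.73201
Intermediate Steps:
-285/(-405) + (((-5 + 4) - 2)*p)/212 = -285/(-405) + (((-5 + 4) - 2)*(-2))/212 = -285*(-1/405) + ((-1 - 2)*(-2))*(1/212) = 19/27 - 3*(-2)*(1/212) = 19/27 + 6*(1/212) = 19/27 + 3/106 = 2095/2862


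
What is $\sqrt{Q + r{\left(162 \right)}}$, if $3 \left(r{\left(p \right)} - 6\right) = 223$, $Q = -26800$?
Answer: $\frac{i \sqrt{240477}}{3} \approx 163.46 i$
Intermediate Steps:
$r{\left(p \right)} = \frac{241}{3}$ ($r{\left(p \right)} = 6 + \frac{1}{3} \cdot 223 = 6 + \frac{223}{3} = \frac{241}{3}$)
$\sqrt{Q + r{\left(162 \right)}} = \sqrt{-26800 + \frac{241}{3}} = \sqrt{- \frac{80159}{3}} = \frac{i \sqrt{240477}}{3}$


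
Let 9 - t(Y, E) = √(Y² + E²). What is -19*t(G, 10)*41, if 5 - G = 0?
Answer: -7011 + 3895*√5 ≈ 1698.5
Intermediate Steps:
G = 5 (G = 5 - 1*0 = 5 + 0 = 5)
t(Y, E) = 9 - √(E² + Y²) (t(Y, E) = 9 - √(Y² + E²) = 9 - √(E² + Y²))
-19*t(G, 10)*41 = -19*(9 - √(10² + 5²))*41 = -19*(9 - √(100 + 25))*41 = -19*(9 - √125)*41 = -19*(9 - 5*√5)*41 = (-171 + 95*√5)*41 = -7011 + 3895*√5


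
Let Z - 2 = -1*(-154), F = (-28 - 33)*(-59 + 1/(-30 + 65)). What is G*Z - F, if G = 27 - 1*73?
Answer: -377064/35 ≈ -10773.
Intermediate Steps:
G = -46 (G = 27 - 73 = -46)
F = 125904/35 (F = -61*(-59 + 1/35) = -61*(-2064/35) = 125904/35 ≈ 3597.3)
Z = 156 (Z = 2 - 1*(-154) = 2 + 154 = 156)
G*Z - F = -46*156 - 1*125904/35 = -7176 - 125904/35 = -377064/35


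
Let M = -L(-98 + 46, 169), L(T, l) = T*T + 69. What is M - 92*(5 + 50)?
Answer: -7833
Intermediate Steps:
L(T, l) = 69 + T² (L(T, l) = T² + 69 = 69 + T²)
M = -2773 (M = -(69 + (-98 + 46)²) = -(69 + (-52)²) = -(69 + 2704) = -1*2773 = -2773)
M - 92*(5 + 50) = -2773 - 92*(5 + 50) = -2773 - 92*55 = -2773 - 5060 = -7833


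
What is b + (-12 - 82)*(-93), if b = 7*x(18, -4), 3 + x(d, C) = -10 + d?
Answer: 8777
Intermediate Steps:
x(d, C) = -13 + d (x(d, C) = -3 + (-10 + d) = -13 + d)
b = 35 (b = 7*(-13 + 18) = 7*5 = 35)
b + (-12 - 82)*(-93) = 35 + (-12 - 82)*(-93) = 35 - 94*(-93) = 35 + 8742 = 8777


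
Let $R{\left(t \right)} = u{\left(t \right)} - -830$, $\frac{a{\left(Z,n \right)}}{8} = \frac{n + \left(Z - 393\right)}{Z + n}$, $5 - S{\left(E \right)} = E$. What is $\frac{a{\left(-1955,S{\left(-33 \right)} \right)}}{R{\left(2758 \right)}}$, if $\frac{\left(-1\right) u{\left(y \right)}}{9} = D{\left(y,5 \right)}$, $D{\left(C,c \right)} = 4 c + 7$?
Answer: $\frac{6160}{375093} \approx 0.016423$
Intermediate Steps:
$S{\left(E \right)} = 5 - E$
$D{\left(C,c \right)} = 7 + 4 c$
$u{\left(y \right)} = -243$ ($u{\left(y \right)} = - 9 \left(7 + 4 \cdot 5\right) = - 9 \left(7 + 20\right) = \left(-9\right) 27 = -243$)
$a{\left(Z,n \right)} = \frac{8 \left(-393 + Z + n\right)}{Z + n}$ ($a{\left(Z,n \right)} = 8 \frac{n + \left(Z - 393\right)}{Z + n} = 8 \frac{n + \left(-393 + Z\right)}{Z + n} = 8 \frac{-393 + Z + n}{Z + n} = \frac{8 \left(-393 + Z + n\right)}{Z + n}$)
$R{\left(t \right)} = 587$ ($R{\left(t \right)} = -243 - -830 = -243 + 830 = 587$)
$\frac{a{\left(-1955,S{\left(-33 \right)} \right)}}{R{\left(2758 \right)}} = \frac{8 \frac{1}{-1955 + \left(5 - -33\right)} \left(-393 - 1955 + \left(5 - -33\right)\right)}{587} = \frac{8 \left(-393 - 1955 + \left(5 + 33\right)\right)}{-1955 + \left(5 + 33\right)} \frac{1}{587} = \frac{8 \left(-393 - 1955 + 38\right)}{-1955 + 38} \cdot \frac{1}{587} = 8 \frac{1}{-1917} \left(-2310\right) \frac{1}{587} = 8 \left(- \frac{1}{1917}\right) \left(-2310\right) \frac{1}{587} = \frac{6160}{639} \cdot \frac{1}{587} = \frac{6160}{375093}$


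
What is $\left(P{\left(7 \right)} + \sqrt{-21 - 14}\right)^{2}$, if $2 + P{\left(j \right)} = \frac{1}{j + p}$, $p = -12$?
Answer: $\frac{\left(-11 + 5 i \sqrt{35}\right)^{2}}{25} \approx -30.16 - 26.031 i$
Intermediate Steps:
$P{\left(j \right)} = -2 + \frac{1}{-12 + j}$ ($P{\left(j \right)} = -2 + \frac{1}{j - 12} = -2 + \frac{1}{-12 + j}$)
$\left(P{\left(7 \right)} + \sqrt{-21 - 14}\right)^{2} = \left(\frac{25 - 14}{-12 + 7} + \sqrt{-21 - 14}\right)^{2} = \left(\frac{25 - 14}{-5} + \sqrt{-35}\right)^{2} = \left(\left(- \frac{1}{5}\right) 11 + i \sqrt{35}\right)^{2} = \left(- \frac{11}{5} + i \sqrt{35}\right)^{2}$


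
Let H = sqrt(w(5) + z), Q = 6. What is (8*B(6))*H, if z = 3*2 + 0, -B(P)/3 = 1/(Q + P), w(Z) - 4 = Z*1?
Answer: -2*sqrt(15) ≈ -7.7460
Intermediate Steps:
w(Z) = 4 + Z (w(Z) = 4 + Z*1 = 4 + Z)
B(P) = -3/(6 + P)
z = 6 (z = 6 + 0 = 6)
H = sqrt(15) (H = sqrt((4 + 5) + 6) = sqrt(9 + 6) = sqrt(15) ≈ 3.8730)
(8*B(6))*H = (8*(-3/(6 + 6)))*sqrt(15) = (8*(-3/12))*sqrt(15) = (8*(-3*1/12))*sqrt(15) = (8*(-1/4))*sqrt(15) = -2*sqrt(15)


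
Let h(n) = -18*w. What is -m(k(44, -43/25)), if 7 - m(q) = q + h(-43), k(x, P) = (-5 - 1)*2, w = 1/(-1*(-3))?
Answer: -25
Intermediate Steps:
w = 1/3 ≈ 0.33333
h(n) = -6 (h(n) = -18*1/3 = -6)
k(x, P) = -12 (k(x, P) = -6*2 = -12)
m(q) = 13 - q (m(q) = 7 - (q - 6) = 7 - (-6 + q) = 7 + (6 - q) = 13 - q)
-m(k(44, -43/25)) = -(13 - 1*(-12)) = -(13 + 12) = -1*25 = -25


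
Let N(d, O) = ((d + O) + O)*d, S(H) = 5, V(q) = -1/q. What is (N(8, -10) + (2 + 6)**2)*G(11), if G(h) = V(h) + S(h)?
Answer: -1728/11 ≈ -157.09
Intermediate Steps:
N(d, O) = d*(d + 2*O) (N(d, O) = ((O + d) + O)*d = (d + 2*O)*d = d*(d + 2*O))
G(h) = 5 - 1/h (G(h) = -1/h + 5 = 5 - 1/h)
(N(8, -10) + (2 + 6)**2)*G(11) = (8*(8 + 2*(-10)) + (2 + 6)**2)*(5 - 1/11) = (8*(8 - 20) + 8**2)*(5 - 1*1/11) = (8*(-12) + 64)*(5 - 1/11) = (-96 + 64)*(54/11) = -32*54/11 = -1728/11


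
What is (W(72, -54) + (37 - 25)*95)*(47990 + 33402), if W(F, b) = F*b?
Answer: -223665216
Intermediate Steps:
(W(72, -54) + (37 - 25)*95)*(47990 + 33402) = (72*(-54) + (37 - 25)*95)*(47990 + 33402) = (-3888 + 12*95)*81392 = (-3888 + 1140)*81392 = -2748*81392 = -223665216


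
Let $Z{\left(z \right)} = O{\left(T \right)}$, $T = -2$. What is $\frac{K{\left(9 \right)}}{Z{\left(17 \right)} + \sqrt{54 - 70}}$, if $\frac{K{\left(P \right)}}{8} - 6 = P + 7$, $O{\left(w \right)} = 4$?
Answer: $22 - 22 i \approx 22.0 - 22.0 i$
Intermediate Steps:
$Z{\left(z \right)} = 4$
$K{\left(P \right)} = 104 + 8 P$ ($K{\left(P \right)} = 48 + 8 \left(P + 7\right) = 48 + 8 \left(7 + P\right) = 48 + \left(56 + 8 P\right) = 104 + 8 P$)
$\frac{K{\left(9 \right)}}{Z{\left(17 \right)} + \sqrt{54 - 70}} = \frac{104 + 8 \cdot 9}{4 + \sqrt{54 - 70}} = \frac{104 + 72}{4 + \sqrt{-16}} = \frac{1}{4 + 4 i} 176 = \frac{4 - 4 i}{32} \cdot 176 = \frac{11 \left(4 - 4 i\right)}{2}$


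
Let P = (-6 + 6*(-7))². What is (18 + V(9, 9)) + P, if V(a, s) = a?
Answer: 2331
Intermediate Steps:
P = 2304 (P = (-6 - 42)² = (-48)² = 2304)
(18 + V(9, 9)) + P = (18 + 9) + 2304 = 27 + 2304 = 2331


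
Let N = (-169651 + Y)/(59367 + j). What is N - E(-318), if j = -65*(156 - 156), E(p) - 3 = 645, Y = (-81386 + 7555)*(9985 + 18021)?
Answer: -2106350453/59367 ≈ -35480.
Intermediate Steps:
Y = -2067710986 (Y = -73831*28006 = -2067710986)
E(p) = 648 (E(p) = 3 + 645 = 648)
j = 0 (j = -65*0 = 0)
N = -2067880637/59367 (N = (-169651 - 2067710986)/(59367 + 0) = -2067880637/59367 ≈ -34832.)
N - E(-318) = -2067880637/59367 - 1*648 = -2067880637/59367 - 648 = -2106350453/59367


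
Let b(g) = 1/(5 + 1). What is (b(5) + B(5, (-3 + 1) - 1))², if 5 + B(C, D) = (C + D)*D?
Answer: 4225/36 ≈ 117.36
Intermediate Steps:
B(C, D) = -5 + D*(C + D) (B(C, D) = -5 + (C + D)*D = -5 + D*(C + D))
b(g) = ⅙ (b(g) = 1/6 = ⅙)
(b(5) + B(5, (-3 + 1) - 1))² = (⅙ + (-5 + ((-3 + 1) - 1)² + 5*((-3 + 1) - 1)))² = (⅙ + (-5 + (-2 - 1)² + 5*(-2 - 1)))² = (⅙ + (-5 + (-3)² + 5*(-3)))² = (⅙ + (-5 + 9 - 15))² = (⅙ - 11)² = (-65/6)² = 4225/36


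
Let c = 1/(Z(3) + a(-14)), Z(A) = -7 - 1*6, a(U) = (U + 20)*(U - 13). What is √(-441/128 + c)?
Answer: I*√1082242/560 ≈ 1.8577*I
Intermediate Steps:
a(U) = (-13 + U)*(20 + U) (a(U) = (20 + U)*(-13 + U) = (-13 + U)*(20 + U))
Z(A) = -13 (Z(A) = -7 - 6 = -13)
c = -1/175 (c = 1/(-13 + (-260 + (-14)² + 7*(-14))) = 1/(-13 + (-260 + 196 - 98)) = 1/(-13 - 162) = 1/(-175) = -1/175 ≈ -0.0057143)
√(-441/128 + c) = √(-441/128 - 1/175) = √(-77303/22400) = I*√1082242/560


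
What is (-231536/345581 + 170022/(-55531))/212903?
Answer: -71613798398/4085706188367433 ≈ -1.7528e-5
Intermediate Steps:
(-231536/345581 + 170022/(-55531))/212903 = (-231536*1/345581 + 170022*(-1/55531))*(1/212903) = (-231536/345581 - 170022/55531)*(1/212903) = -71613798398/19190458511*1/212903 = -71613798398/4085706188367433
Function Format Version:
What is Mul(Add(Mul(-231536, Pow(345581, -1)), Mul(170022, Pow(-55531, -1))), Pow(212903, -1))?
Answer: Rational(-71613798398, 4085706188367433) ≈ -1.7528e-5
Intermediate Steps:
Mul(Add(Mul(-231536, Pow(345581, -1)), Mul(170022, Pow(-55531, -1))), Pow(212903, -1)) = Mul(Add(Mul(-231536, Rational(1, 345581)), Mul(170022, Rational(-1, 55531))), Rational(1, 212903)) = Mul(Add(Rational(-231536, 345581), Rational(-170022, 55531)), Rational(1, 212903)) = Mul(Rational(-71613798398, 19190458511), Rational(1, 212903)) = Rational(-71613798398, 4085706188367433)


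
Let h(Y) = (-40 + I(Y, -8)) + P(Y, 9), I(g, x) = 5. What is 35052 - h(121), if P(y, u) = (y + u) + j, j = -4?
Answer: 34961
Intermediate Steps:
P(y, u) = -4 + u + y (P(y, u) = (y + u) - 4 = (u + y) - 4 = -4 + u + y)
h(Y) = -30 + Y (h(Y) = (-40 + 5) + (-4 + 9 + Y) = -35 + (5 + Y) = -30 + Y)
35052 - h(121) = 35052 - (-30 + 121) = 35052 - 1*91 = 35052 - 91 = 34961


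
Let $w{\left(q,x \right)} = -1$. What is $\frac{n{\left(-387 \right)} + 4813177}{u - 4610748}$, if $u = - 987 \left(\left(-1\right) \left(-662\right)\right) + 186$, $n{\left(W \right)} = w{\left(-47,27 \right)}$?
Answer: $- \frac{401098}{438663} \approx -0.91436$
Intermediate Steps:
$n{\left(W \right)} = -1$
$u = -653208$ ($u = \left(-987\right) 662 + 186 = -653394 + 186 = -653208$)
$\frac{n{\left(-387 \right)} + 4813177}{u - 4610748} = \frac{-1 + 4813177}{-653208 - 4610748} = \frac{4813176}{-5263956} = 4813176 \left(- \frac{1}{5263956}\right) = - \frac{401098}{438663}$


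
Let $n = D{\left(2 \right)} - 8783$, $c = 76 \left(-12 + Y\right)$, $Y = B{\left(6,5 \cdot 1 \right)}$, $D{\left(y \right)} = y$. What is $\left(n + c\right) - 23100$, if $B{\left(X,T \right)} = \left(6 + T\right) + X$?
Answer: $-31501$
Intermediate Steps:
$B{\left(X,T \right)} = 6 + T + X$
$Y = 17$ ($Y = 6 + 5 \cdot 1 + 6 = 6 + 5 + 6 = 17$)
$c = 380$ ($c = 76 \left(-12 + 17\right) = 76 \cdot 5 = 380$)
$n = -8781$ ($n = 2 - 8783 = -8781$)
$\left(n + c\right) - 23100 = \left(-8781 + 380\right) - 23100 = -8401 - 23100 = -31501$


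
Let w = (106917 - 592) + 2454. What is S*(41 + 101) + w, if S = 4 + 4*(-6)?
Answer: 105939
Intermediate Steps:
S = -20 (S = 4 - 24 = -20)
w = 108779 (w = 106325 + 2454 = 108779)
S*(41 + 101) + w = -20*(41 + 101) + 108779 = -20*142 + 108779 = -2840 + 108779 = 105939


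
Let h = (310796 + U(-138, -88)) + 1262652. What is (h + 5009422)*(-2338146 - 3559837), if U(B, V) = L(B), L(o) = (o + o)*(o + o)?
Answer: -39274940104218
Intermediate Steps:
L(o) = 4*o**2 (L(o) = (2*o)*(2*o) = 4*o**2)
U(B, V) = 4*B**2
h = 1649624 (h = (310796 + 4*(-138)**2) + 1262652 = (310796 + 4*19044) + 1262652 = (310796 + 76176) + 1262652 = 386972 + 1262652 = 1649624)
(h + 5009422)*(-2338146 - 3559837) = (1649624 + 5009422)*(-2338146 - 3559837) = 6659046*(-5897983) = -39274940104218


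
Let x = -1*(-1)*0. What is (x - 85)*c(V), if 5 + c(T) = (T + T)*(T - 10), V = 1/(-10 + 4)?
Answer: 2465/18 ≈ 136.94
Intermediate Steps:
V = -⅙ (V = 1/(-6) = -⅙ ≈ -0.16667)
c(T) = -5 + 2*T*(-10 + T) (c(T) = -5 + (T + T)*(T - 10) = -5 + (2*T)*(-10 + T) = -5 + 2*T*(-10 + T))
x = 0 (x = 1*0 = 0)
(x - 85)*c(V) = (0 - 85)*(-5 - 20*(-⅙) + 2*(-⅙)²) = -85*(-5 + 10/3 + 2*(1/36)) = -85*(-5 + 10/3 + 1/18) = -85*(-29/18) = 2465/18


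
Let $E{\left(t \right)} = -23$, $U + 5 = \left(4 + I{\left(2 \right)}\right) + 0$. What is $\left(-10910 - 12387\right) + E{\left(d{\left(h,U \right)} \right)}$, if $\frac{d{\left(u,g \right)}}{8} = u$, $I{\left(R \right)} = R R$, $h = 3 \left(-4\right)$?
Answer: $-23320$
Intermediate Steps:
$h = -12$
$I{\left(R \right)} = R^{2}$
$U = 3$ ($U = -5 + \left(\left(4 + 2^{2}\right) + 0\right) = -5 + \left(\left(4 + 4\right) + 0\right) = -5 + \left(8 + 0\right) = -5 + 8 = 3$)
$d{\left(u,g \right)} = 8 u$
$\left(-10910 - 12387\right) + E{\left(d{\left(h,U \right)} \right)} = \left(-10910 - 12387\right) - 23 = -23297 - 23 = -23320$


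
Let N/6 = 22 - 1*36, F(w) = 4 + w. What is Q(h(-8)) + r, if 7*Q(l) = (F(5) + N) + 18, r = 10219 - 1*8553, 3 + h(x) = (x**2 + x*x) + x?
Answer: 11605/7 ≈ 1657.9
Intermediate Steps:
h(x) = -3 + x + 2*x**2 (h(x) = -3 + ((x**2 + x*x) + x) = -3 + ((x**2 + x**2) + x) = -3 + (2*x**2 + x) = -3 + (x + 2*x**2) = -3 + x + 2*x**2)
r = 1666 (r = 10219 - 8553 = 1666)
N = -84 (N = 6*(22 - 1*36) = 6*(22 - 36) = 6*(-14) = -84)
Q(l) = -57/7 (Q(l) = (((4 + 5) - 84) + 18)/7 = ((9 - 84) + 18)/7 = (-75 + 18)/7 = (1/7)*(-57) = -57/7)
Q(h(-8)) + r = -57/7 + 1666 = 11605/7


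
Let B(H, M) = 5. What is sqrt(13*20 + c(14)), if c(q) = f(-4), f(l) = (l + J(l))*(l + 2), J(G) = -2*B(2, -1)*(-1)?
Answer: 2*sqrt(62) ≈ 15.748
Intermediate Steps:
J(G) = 10 (J(G) = -2*5*(-1) = -10*(-1) = 10)
f(l) = (2 + l)*(10 + l) (f(l) = (l + 10)*(l + 2) = (10 + l)*(2 + l) = (2 + l)*(10 + l))
c(q) = -12 (c(q) = 20 + (-4)**2 + 12*(-4) = 20 + 16 - 48 = -12)
sqrt(13*20 + c(14)) = sqrt(13*20 - 12) = sqrt(260 - 12) = sqrt(248) = 2*sqrt(62)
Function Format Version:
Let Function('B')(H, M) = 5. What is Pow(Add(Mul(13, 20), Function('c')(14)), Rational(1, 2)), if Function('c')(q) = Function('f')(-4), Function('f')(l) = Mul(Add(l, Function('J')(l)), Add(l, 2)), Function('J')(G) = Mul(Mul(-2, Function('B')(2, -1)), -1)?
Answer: Mul(2, Pow(62, Rational(1, 2))) ≈ 15.748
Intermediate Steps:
Function('J')(G) = 10 (Function('J')(G) = Mul(Mul(-2, 5), -1) = Mul(-10, -1) = 10)
Function('f')(l) = Mul(Add(2, l), Add(10, l)) (Function('f')(l) = Mul(Add(l, 10), Add(l, 2)) = Mul(Add(10, l), Add(2, l)) = Mul(Add(2, l), Add(10, l)))
Function('c')(q) = -12 (Function('c')(q) = Add(20, Pow(-4, 2), Mul(12, -4)) = Add(20, 16, -48) = -12)
Pow(Add(Mul(13, 20), Function('c')(14)), Rational(1, 2)) = Pow(Add(Mul(13, 20), -12), Rational(1, 2)) = Pow(Add(260, -12), Rational(1, 2)) = Pow(248, Rational(1, 2)) = Mul(2, Pow(62, Rational(1, 2)))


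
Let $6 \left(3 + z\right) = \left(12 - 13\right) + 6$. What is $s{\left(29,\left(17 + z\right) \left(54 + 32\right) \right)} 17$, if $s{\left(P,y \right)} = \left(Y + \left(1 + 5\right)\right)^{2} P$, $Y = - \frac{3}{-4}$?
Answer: $\frac{359397}{16} \approx 22462.0$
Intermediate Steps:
$Y = \frac{3}{4}$ ($Y = \left(-3\right) \left(- \frac{1}{4}\right) = \frac{3}{4} \approx 0.75$)
$z = - \frac{13}{6}$ ($z = -3 + \frac{\left(12 - 13\right) + 6}{6} = -3 + \frac{-1 + 6}{6} = -3 + \frac{1}{6} \cdot 5 = -3 + \frac{5}{6} = - \frac{13}{6} \approx -2.1667$)
$s{\left(P,y \right)} = \frac{729 P}{16}$ ($s{\left(P,y \right)} = \left(\frac{3}{4} + \left(1 + 5\right)\right)^{2} P = \left(\frac{3}{4} + 6\right)^{2} P = \left(\frac{27}{4}\right)^{2} P = \frac{729 P}{16}$)
$s{\left(29,\left(17 + z\right) \left(54 + 32\right) \right)} 17 = \frac{729}{16} \cdot 29 \cdot 17 = \frac{21141}{16} \cdot 17 = \frac{359397}{16}$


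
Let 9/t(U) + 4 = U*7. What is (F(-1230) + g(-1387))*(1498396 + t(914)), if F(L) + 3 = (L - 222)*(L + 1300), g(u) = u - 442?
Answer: -495669373291288/3197 ≈ -1.5504e+11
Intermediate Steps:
g(u) = -442 + u
t(U) = 9/(-4 + 7*U) (t(U) = 9/(-4 + U*7) = 9/(-4 + 7*U))
F(L) = -3 + (-222 + L)*(1300 + L) (F(L) = -3 + (L - 222)*(L + 1300) = -3 + (-222 + L)*(1300 + L))
(F(-1230) + g(-1387))*(1498396 + t(914)) = ((-288603 + (-1230)² + 1078*(-1230)) + (-442 - 1387))*(1498396 + 9/(-4 + 7*914)) = ((-288603 + 1512900 - 1325940) - 1829)*(1498396 + 9/(-4 + 6398)) = (-101643 - 1829)*(1498396 + 9/6394) = -103472*(1498396 + 9*(1/6394)) = -103472*(1498396 + 9/6394) = -103472*9580744033/6394 = -495669373291288/3197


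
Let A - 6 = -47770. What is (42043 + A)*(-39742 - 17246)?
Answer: 326028348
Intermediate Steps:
A = -47764 (A = 6 - 47770 = -47764)
(42043 + A)*(-39742 - 17246) = (42043 - 47764)*(-39742 - 17246) = -5721*(-56988) = 326028348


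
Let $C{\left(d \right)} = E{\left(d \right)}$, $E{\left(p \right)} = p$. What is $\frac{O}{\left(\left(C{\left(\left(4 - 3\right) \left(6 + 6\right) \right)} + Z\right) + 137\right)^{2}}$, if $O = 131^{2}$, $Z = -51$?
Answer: $\frac{17161}{9604} \approx 1.7869$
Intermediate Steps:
$C{\left(d \right)} = d$
$O = 17161$
$\frac{O}{\left(\left(C{\left(\left(4 - 3\right) \left(6 + 6\right) \right)} + Z\right) + 137\right)^{2}} = \frac{17161}{\left(\left(\left(4 - 3\right) \left(6 + 6\right) - 51\right) + 137\right)^{2}} = \frac{17161}{\left(\left(1 \cdot 12 - 51\right) + 137\right)^{2}} = \frac{17161}{\left(\left(12 - 51\right) + 137\right)^{2}} = \frac{17161}{\left(-39 + 137\right)^{2}} = \frac{17161}{98^{2}} = \frac{17161}{9604}$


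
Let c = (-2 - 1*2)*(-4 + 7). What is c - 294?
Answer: -306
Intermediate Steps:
c = -12 (c = (-2 - 2)*3 = -4*3 = -12)
c - 294 = -12 - 294 = -306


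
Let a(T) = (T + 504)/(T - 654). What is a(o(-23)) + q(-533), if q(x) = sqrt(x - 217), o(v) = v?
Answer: -481/677 + 5*I*sqrt(30) ≈ -0.71049 + 27.386*I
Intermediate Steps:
q(x) = sqrt(-217 + x)
a(T) = (504 + T)/(-654 + T)
a(o(-23)) + q(-533) = (504 - 23)/(-654 - 23) + sqrt(-217 - 533) = 481/(-677) + sqrt(-750) = -1/677*481 + 5*I*sqrt(30) = -481/677 + 5*I*sqrt(30)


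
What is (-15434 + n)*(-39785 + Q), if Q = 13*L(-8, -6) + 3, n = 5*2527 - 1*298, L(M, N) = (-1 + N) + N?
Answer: 123728247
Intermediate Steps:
L(M, N) = -1 + 2*N
n = 12337 (n = 12635 - 298 = 12337)
Q = -166 (Q = 13*(-1 + 2*(-6)) + 3 = 13*(-1 - 12) + 3 = 13*(-13) + 3 = -169 + 3 = -166)
(-15434 + n)*(-39785 + Q) = (-15434 + 12337)*(-39785 - 166) = -3097*(-39951) = 123728247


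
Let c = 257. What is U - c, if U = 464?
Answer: 207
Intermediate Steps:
U - c = 464 - 1*257 = 464 - 257 = 207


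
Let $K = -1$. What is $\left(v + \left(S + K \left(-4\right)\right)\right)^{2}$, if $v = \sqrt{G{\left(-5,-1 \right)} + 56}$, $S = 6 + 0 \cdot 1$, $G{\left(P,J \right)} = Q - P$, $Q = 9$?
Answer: $\left(10 + \sqrt{70}\right)^{2} \approx 337.33$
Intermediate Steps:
$G{\left(P,J \right)} = 9 - P$
$S = 6$ ($S = 6 + 0 = 6$)
$v = \sqrt{70}$ ($v = \sqrt{\left(9 - -5\right) + 56} = \sqrt{\left(9 + 5\right) + 56} = \sqrt{14 + 56} = \sqrt{70} \approx 8.3666$)
$\left(v + \left(S + K \left(-4\right)\right)\right)^{2} = \left(\sqrt{70} + \left(6 - -4\right)\right)^{2} = \left(\sqrt{70} + \left(6 + 4\right)\right)^{2} = \left(\sqrt{70} + 10\right)^{2} = \left(10 + \sqrt{70}\right)^{2}$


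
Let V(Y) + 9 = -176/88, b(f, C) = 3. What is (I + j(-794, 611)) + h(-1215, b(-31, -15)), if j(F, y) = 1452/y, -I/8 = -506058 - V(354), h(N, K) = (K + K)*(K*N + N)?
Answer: 2455742428/611 ≈ 4.0192e+6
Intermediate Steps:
V(Y) = -11 (V(Y) = -9 - 176/88 = -9 - 176*1/88 = -9 - 2 = -11)
h(N, K) = 2*K*(N + K*N) (h(N, K) = (2*K)*(N + K*N) = 2*K*(N + K*N))
I = 4048376 (I = -8*(-506058 - 1*(-11)) = -8*(-506058 + 11) = -8*(-506047) = 4048376)
(I + j(-794, 611)) + h(-1215, b(-31, -15)) = (4048376 + 1452/611) + 2*3*(-1215)*(1 + 3) = (4048376 + 1452*(1/611)) + 2*3*(-1215)*4 = (4048376 + 1452/611) - 29160 = 2473559188/611 - 29160 = 2455742428/611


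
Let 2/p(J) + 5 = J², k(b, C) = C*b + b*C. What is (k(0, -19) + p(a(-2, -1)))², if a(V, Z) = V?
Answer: 4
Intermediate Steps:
k(b, C) = 2*C*b (k(b, C) = C*b + C*b = 2*C*b)
p(J) = 2/(-5 + J²)
(k(0, -19) + p(a(-2, -1)))² = (2*(-19)*0 + 2/(-5 + (-2)²))² = (0 + 2/(-5 + 4))² = (0 + 2/(-1))² = (0 + 2*(-1))² = (0 - 2)² = (-2)² = 4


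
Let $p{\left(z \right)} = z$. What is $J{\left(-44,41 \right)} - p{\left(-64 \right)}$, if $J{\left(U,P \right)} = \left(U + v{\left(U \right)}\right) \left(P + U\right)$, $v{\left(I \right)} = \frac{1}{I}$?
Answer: $\frac{8627}{44} \approx 196.07$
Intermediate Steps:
$J{\left(U,P \right)} = \left(P + U\right) \left(U + \frac{1}{U}\right)$ ($J{\left(U,P \right)} = \left(U + \frac{1}{U}\right) \left(P + U\right) = \left(P + U\right) \left(U + \frac{1}{U}\right)$)
$J{\left(-44,41 \right)} - p{\left(-64 \right)} = \left(1 + \left(-44\right)^{2} + 41 \left(-44\right) + \frac{41}{-44}\right) - -64 = \left(1 + 1936 - 1804 + 41 \left(- \frac{1}{44}\right)\right) + 64 = \left(1 + 1936 - 1804 - \frac{41}{44}\right) + 64 = \frac{5811}{44} + 64 = \frac{8627}{44}$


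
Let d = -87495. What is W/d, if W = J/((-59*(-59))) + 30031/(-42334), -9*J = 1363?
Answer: 998542441/116043033615570 ≈ 8.6049e-6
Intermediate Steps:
J = -1363/9 (J = -⅑*1363 = -1363/9 ≈ -151.44)
W = -998542441/1326281886 (W = -1363/(9*((-59*(-59)))) + 30031/(-42334) = -1363/9/3481 + 30031*(-1/42334) = -1363/9*1/3481 - 30031/42334 = -1363/31329 - 30031/42334 = -998542441/1326281886 ≈ -0.75289)
W/d = -998542441/1326281886/(-87495) = -998542441/1326281886*(-1/87495) = 998542441/116043033615570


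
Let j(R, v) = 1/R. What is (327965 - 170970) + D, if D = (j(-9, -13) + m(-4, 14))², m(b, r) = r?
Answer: 12732220/81 ≈ 1.5719e+5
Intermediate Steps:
D = 15625/81 (D = (1/(-9) + 14)² = (-⅑ + 14)² = (125/9)² = 15625/81 ≈ 192.90)
(327965 - 170970) + D = (327965 - 170970) + 15625/81 = 156995 + 15625/81 = 12732220/81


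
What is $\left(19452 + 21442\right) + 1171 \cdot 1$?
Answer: $42065$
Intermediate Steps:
$\left(19452 + 21442\right) + 1171 \cdot 1 = 40894 + 1171 = 42065$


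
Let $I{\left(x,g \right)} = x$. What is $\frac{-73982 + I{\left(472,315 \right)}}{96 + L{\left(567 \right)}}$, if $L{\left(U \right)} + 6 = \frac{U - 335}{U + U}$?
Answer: $- \frac{20840085}{25573} \approx -814.93$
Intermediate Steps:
$L{\left(U \right)} = -6 + \frac{-335 + U}{2 U}$ ($L{\left(U \right)} = -6 + \frac{U - 335}{U + U} = -6 + \frac{-335 + U}{2 U}$)
$\frac{-73982 + I{\left(472,315 \right)}}{96 + L{\left(567 \right)}} = \frac{-73982 + 472}{96 + \frac{-335 - 6237}{2 \cdot 567}} = - \frac{73510}{96 + \frac{1}{2} \cdot \frac{1}{567} \left(-335 - 6237\right)} = - \frac{73510}{96 + \frac{1}{2} \cdot \frac{1}{567} \left(-6572\right)} = - \frac{73510}{96 - \frac{3286}{567}} = - \frac{73510}{\frac{51146}{567}} = \left(-73510\right) \frac{567}{51146} = - \frac{20840085}{25573}$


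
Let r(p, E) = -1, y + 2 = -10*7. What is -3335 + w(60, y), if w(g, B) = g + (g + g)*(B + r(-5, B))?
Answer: -12035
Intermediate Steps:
y = -72 (y = -2 - 10*7 = -2 - 70 = -72)
w(g, B) = g + 2*g*(-1 + B) (w(g, B) = g + (g + g)*(B - 1) = g + (2*g)*(-1 + B) = g + 2*g*(-1 + B))
-3335 + w(60, y) = -3335 + 60*(-1 + 2*(-72)) = -3335 + 60*(-1 - 144) = -3335 + 60*(-145) = -3335 - 8700 = -12035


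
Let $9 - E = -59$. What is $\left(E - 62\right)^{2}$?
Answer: $36$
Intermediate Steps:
$E = 68$ ($E = 9 - -59 = 9 + 59 = 68$)
$\left(E - 62\right)^{2} = \left(68 - 62\right)^{2} = 6^{2} = 36$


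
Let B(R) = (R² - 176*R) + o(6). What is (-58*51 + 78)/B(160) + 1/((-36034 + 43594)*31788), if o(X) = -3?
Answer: 692113768963/615933188640 ≈ 1.1237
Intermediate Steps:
B(R) = -3 + R² - 176*R (B(R) = (R² - 176*R) - 3 = -3 + R² - 176*R)
(-58*51 + 78)/B(160) + 1/((-36034 + 43594)*31788) = (-58*51 + 78)/(-3 + 160² - 176*160) + 1/((-36034 + 43594)*31788) = (-2958 + 78)/(-3 + 25600 - 28160) + (1/31788)/7560 = -2880/(-2563) + (1/7560)*(1/31788) = -2880*(-1/2563) + 1/240317280 = 2880/2563 + 1/240317280 = 692113768963/615933188640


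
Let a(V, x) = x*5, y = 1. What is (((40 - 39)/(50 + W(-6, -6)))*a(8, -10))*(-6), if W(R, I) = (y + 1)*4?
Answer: 150/29 ≈ 5.1724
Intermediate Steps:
a(V, x) = 5*x
W(R, I) = 8 (W(R, I) = (1 + 1)*4 = 2*4 = 8)
(((40 - 39)/(50 + W(-6, -6)))*a(8, -10))*(-6) = (((40 - 39)/(50 + 8))*(5*(-10)))*(-6) = ((1/58)*(-50))*(-6) = -25/29*(-6) = 150/29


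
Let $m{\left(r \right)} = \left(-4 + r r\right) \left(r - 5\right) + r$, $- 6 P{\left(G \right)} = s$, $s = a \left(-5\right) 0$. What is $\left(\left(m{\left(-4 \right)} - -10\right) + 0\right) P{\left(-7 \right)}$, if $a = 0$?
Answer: $0$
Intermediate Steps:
$s = 0$ ($s = 0 \left(-5\right) 0 = 0 \cdot 0 = 0$)
$P{\left(G \right)} = 0$ ($P{\left(G \right)} = \left(- \frac{1}{6}\right) 0 = 0$)
$m{\left(r \right)} = r + \left(-5 + r\right) \left(-4 + r^{2}\right)$ ($m{\left(r \right)} = \left(-4 + r^{2}\right) \left(-5 + r\right) + r = \left(-5 + r\right) \left(-4 + r^{2}\right) + r = r + \left(-5 + r\right) \left(-4 + r^{2}\right)$)
$\left(\left(m{\left(-4 \right)} - -10\right) + 0\right) P{\left(-7 \right)} = \left(\left(\left(20 + \left(-4\right)^{3} - 5 \left(-4\right)^{2} - -12\right) - -10\right) + 0\right) 0 = \left(\left(\left(20 - 64 - 80 + 12\right) + 10\right) + 0\right) 0 = \left(\left(-112 + 10\right) + 0\right) 0 = \left(-102 + 0\right) 0 = \left(-102\right) 0 = 0$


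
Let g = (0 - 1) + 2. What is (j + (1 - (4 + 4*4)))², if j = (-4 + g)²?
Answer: 100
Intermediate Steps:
g = 1 (g = -1 + 2 = 1)
j = 9 (j = (-4 + 1)² = (-3)² = 9)
(j + (1 - (4 + 4*4)))² = (9 + (1 - (4 + 4*4)))² = (9 + (1 - (4 + 16)))² = (9 + (1 - 1*20))² = (9 + (1 - 20))² = (9 - 19)² = (-10)² = 100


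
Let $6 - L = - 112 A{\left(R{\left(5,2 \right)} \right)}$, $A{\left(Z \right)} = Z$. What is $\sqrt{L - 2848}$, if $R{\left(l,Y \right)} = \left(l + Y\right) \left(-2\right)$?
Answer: $21 i \sqrt{10} \approx 66.408 i$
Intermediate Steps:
$R{\left(l,Y \right)} = - 2 Y - 2 l$ ($R{\left(l,Y \right)} = \left(Y + l\right) \left(-2\right) = - 2 Y - 2 l$)
$L = -1562$ ($L = 6 - - 112 \left(\left(-2\right) 2 - 10\right) = 6 - - 112 \left(-4 - 10\right) = 6 - \left(-112\right) \left(-14\right) = 6 - 1568 = -1562$)
$\sqrt{L - 2848} = \sqrt{-1562 - 2848} = \sqrt{-4410} = 21 i \sqrt{10}$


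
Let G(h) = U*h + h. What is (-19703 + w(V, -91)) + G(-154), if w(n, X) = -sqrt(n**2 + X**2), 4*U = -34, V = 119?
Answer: -18548 - 7*sqrt(458) ≈ -18698.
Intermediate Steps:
U = -17/2 (U = (1/4)*(-34) = -17/2 ≈ -8.5000)
G(h) = -15*h/2 (G(h) = -17*h/2 + h = -15*h/2)
w(n, X) = -sqrt(X**2 + n**2)
(-19703 + w(V, -91)) + G(-154) = (-19703 - sqrt((-91)**2 + 119**2)) - 15/2*(-154) = (-19703 - sqrt(8281 + 14161)) + 1155 = (-19703 - sqrt(22442)) + 1155 = (-19703 - 7*sqrt(458)) + 1155 = -18548 - 7*sqrt(458)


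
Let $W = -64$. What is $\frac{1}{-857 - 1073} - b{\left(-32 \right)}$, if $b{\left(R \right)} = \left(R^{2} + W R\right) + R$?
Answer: $- \frac{5867201}{1930} \approx -3040.0$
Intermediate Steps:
$b{\left(R \right)} = R^{2} - 63 R$ ($b{\left(R \right)} = \left(R^{2} - 64 R\right) + R = R^{2} - 63 R$)
$\frac{1}{-857 - 1073} - b{\left(-32 \right)} = \frac{1}{-857 - 1073} - - 32 \left(-63 - 32\right) = \frac{1}{-1930} - \left(-32\right) \left(-95\right) = - \frac{1}{1930} - 3040 = - \frac{5867201}{1930}$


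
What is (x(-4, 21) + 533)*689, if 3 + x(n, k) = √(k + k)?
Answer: 365170 + 689*√42 ≈ 3.6964e+5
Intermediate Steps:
x(n, k) = -3 + √2*√k (x(n, k) = -3 + √(k + k) = -3 + √(2*k) = -3 + √2*√k)
(x(-4, 21) + 533)*689 = ((-3 + √2*√21) + 533)*689 = ((-3 + √42) + 533)*689 = (530 + √42)*689 = 365170 + 689*√42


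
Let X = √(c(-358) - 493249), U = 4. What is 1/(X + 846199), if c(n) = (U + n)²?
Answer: 846199/716053115534 - I*√367933/716053115534 ≈ 1.1818e-6 - 8.4711e-10*I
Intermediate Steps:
c(n) = (4 + n)²
X = I*√367933 (X = √((4 - 358)² - 493249) = √((-354)² - 493249) = √(125316 - 493249) = √(-367933) = I*√367933 ≈ 606.58*I)
1/(X + 846199) = 1/(I*√367933 + 846199) = 1/(846199 + I*√367933)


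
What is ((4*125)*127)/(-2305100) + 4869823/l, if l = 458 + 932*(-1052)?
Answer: -112876593783/22590118306 ≈ -4.9967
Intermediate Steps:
l = -980006 (l = 458 - 980464 = -980006)
((4*125)*127)/(-2305100) + 4869823/l = ((4*125)*127)/(-2305100) + 4869823/(-980006) = (500*127)*(-1/2305100) + 4869823*(-1/980006) = 63500*(-1/2305100) - 4869823/980006 = -635/23051 - 4869823/980006 = -112876593783/22590118306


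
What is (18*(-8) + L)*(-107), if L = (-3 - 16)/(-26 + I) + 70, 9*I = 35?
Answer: 1557385/199 ≈ 7826.1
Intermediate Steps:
I = 35/9 (I = (⅑)*35 = 35/9 ≈ 3.8889)
L = 14101/199 (L = (-3 - 16)/(-26 + 35/9) + 70 = -19/(-199/9) + 70 = -19*(-9/199) + 70 = 171/199 + 70 = 14101/199 ≈ 70.859)
(18*(-8) + L)*(-107) = (18*(-8) + 14101/199)*(-107) = (-144 + 14101/199)*(-107) = -14555/199*(-107) = 1557385/199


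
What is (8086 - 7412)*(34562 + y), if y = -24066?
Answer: 7074304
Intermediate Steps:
(8086 - 7412)*(34562 + y) = (8086 - 7412)*(34562 - 24066) = 674*10496 = 7074304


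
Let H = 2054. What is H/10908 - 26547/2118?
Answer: -11884346/962631 ≈ -12.346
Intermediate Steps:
H/10908 - 26547/2118 = 2054/10908 - 26547/2118 = 2054*(1/10908) - 26547*1/2118 = 1027/5454 - 8849/706 = -11884346/962631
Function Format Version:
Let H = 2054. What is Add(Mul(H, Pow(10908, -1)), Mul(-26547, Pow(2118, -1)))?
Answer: Rational(-11884346, 962631) ≈ -12.346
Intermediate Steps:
Add(Mul(H, Pow(10908, -1)), Mul(-26547, Pow(2118, -1))) = Add(Mul(2054, Pow(10908, -1)), Mul(-26547, Pow(2118, -1))) = Add(Mul(2054, Rational(1, 10908)), Mul(-26547, Rational(1, 2118))) = Add(Rational(1027, 5454), Rational(-8849, 706)) = Rational(-11884346, 962631)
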